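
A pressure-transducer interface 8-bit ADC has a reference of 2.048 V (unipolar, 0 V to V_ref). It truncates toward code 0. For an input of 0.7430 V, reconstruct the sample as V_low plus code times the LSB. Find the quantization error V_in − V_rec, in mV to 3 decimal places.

One LSB is 2.048 V / 256 = 8.000 mV.
Scaled input = 92.8750 LSBs, so code = 92.
Code 92 maps back to 0 + 92×0.008 V = 0.736 V.
Error = 0.7430 − 0.736 = 0.007 V = 7.000 mV.

7.000 mV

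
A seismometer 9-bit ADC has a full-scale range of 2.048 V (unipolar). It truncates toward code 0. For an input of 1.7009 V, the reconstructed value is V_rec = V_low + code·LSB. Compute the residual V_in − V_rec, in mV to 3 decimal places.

Step size: 2.048 V ÷ 2^9 = 4.000 mV.
(1.7009 − 0)/0.004 = 425.2250; ⌊·⌋ gives code 425.
V_rec = 0 + 425·0.004 = 1.7 V.
Error = 1.7009 − 1.7 = 0.0009 V = 0.900 mV.

0.900 mV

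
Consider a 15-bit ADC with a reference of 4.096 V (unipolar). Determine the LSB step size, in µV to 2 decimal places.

125.00 µV

Full-scale span = 4.096 V.
LSB = 4.096 / 2^15 = 4.096 / 32768 = 0.000125 V = 125.00 µV.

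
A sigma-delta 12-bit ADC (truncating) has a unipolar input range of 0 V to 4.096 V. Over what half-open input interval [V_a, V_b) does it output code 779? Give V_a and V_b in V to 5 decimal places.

LSB = 4.096/2^12 = 1.000 mV.
V_a = V_low + 779·LSB = 0.779 V; V_b = V_low + 780·LSB = 0.78 V.

[0.77900 V, 0.78000 V)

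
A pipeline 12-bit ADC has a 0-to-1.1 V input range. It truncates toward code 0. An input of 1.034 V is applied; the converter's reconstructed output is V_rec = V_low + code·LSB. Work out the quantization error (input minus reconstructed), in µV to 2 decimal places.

Step size: 1.1 V ÷ 2^12 = 268.55 µV.
Scaled input = 3850.2400 LSBs, so code = 3850.
V_rec = 0 + 3850·0.000268555 = 1.0339355 V.
Difference: 6.44531e-05 V → 64.45 µV.

64.45 µV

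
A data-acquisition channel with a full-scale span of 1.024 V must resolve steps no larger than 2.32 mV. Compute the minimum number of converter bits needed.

Number of steps required ≥ 1.024 V / 2.32 mV = 441.38.
Need 2^N ≥ 441.38; 2^8 = 256, 2^9 = 512.
Minimum N = 9.

9 bits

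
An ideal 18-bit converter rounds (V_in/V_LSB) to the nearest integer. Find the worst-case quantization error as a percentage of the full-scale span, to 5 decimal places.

Rounding → worst-case error = ½ LSB = V_FS/2^19, so 100/524288 = 0.000190735 % of full scale.

0.00019 %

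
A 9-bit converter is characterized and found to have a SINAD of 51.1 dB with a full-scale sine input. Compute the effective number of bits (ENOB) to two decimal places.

ENOB = (SINAD − 1.76) / 6.02 = (51.1 − 1.76)/6.02 = 8.196.

8.20 bits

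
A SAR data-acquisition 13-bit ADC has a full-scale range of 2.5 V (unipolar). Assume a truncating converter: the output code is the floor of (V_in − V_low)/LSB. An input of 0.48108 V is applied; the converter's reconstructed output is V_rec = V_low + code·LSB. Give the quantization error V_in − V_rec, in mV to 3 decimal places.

0.123 mV

Step size: 2.5 V ÷ 2^13 = 305.18 µV.
Scaled input = 1576.4029 LSBs, so code = 1576.
V_rec = 0 + 1576·0.000305176 = 0.48095703 V.
V_in − V_rec = 0.000122969 V = 0.123 mV.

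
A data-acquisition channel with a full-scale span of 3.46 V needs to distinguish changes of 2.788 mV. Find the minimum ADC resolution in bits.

Number of steps required ≥ 3.46 V / 2.788 mV = 1241.03.
Need 2^N ≥ 1241.03; 2^10 = 1024, 2^11 = 2048.
Minimum N = 11.

11 bits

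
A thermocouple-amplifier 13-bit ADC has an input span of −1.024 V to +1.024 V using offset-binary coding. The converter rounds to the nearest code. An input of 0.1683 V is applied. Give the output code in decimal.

code 4769

LSB = 2.048 V / 8192 = 250.00 µV.
(0.1683 − (−1.024)) / 0.00025 = 4769.200 LSBs.
So the output code is 4769.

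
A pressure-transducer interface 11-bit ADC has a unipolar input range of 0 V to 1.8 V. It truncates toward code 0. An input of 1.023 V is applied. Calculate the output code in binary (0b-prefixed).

code 0b10010001011 (decimal 1163)

LSB = 1.8 V / 2048 = 0.879 mV.
(1.023 − 0) / 0.000878906 = 1163.947 LSBs.
Floor → code 1163.
In binary (0b-prefixed): 0b10010001011.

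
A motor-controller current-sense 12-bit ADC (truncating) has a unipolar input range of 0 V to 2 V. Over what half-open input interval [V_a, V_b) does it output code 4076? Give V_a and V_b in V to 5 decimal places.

[1.99023 V, 1.99072 V)

LSB = 2/2^12 = 488.28 µV.
V_a = V_low + 4076·LSB = 1.99023 V; V_b = V_low + 4077·LSB = 1.99072 V.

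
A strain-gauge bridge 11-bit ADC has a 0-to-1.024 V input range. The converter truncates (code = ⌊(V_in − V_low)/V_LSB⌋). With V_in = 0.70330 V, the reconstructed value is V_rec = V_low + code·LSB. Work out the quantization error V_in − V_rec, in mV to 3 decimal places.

One LSB is 1.024 V / 2048 = 0.500 mV.
(V_in − V_low)/LSB = (0.70330 − 0)/0.0005 = 1406.6000 → code 1406 (floor).
Reconstructed: 0.703 V.
V_in − V_rec = 0.0003 V = 0.300 mV.

0.300 mV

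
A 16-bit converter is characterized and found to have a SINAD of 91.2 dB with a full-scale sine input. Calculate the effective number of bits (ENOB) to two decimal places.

ENOB = (SINAD − 1.76) / 6.02 = (91.2 − 1.76)/6.02 = 14.857.

14.86 bits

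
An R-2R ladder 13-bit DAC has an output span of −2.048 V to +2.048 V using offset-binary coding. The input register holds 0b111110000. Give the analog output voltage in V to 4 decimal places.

-1.8000 V

LSB = 4.096 V / 2^13 = 0.500 mV.
Code 0b111110000 = 496 decimal.
V_out = (−2.048) + 496 × 0.0005 V = -1.8 V.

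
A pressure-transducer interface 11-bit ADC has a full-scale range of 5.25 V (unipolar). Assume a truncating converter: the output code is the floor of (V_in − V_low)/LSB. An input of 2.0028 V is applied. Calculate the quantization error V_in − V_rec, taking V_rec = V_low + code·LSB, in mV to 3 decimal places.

LSB = 5.25/2^11 = 2.563 mV.
(V_in − V_low)/LSB = (2.0028 − 0)/0.00256348 = 781.2827 → code 781 (floor).
Code 781 maps back to 0 + 781×0.00256348 V = 2.0020752 V.
Error = 2.0028 − 2.0020752 = 0.000724805 V = 0.725 mV.

0.725 mV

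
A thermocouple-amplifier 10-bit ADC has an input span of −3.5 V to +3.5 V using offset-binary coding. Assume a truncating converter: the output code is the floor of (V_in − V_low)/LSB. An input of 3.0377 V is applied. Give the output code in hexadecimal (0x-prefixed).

code 0x3BC (decimal 956)

LSB = 7 V / 1024 = 6.836 mV.
(3.0377 − (−3.5)) / 0.00683594 = 956.372 LSBs.
Floor → code 956.
In hexadecimal (0x-prefixed): 0x3BC.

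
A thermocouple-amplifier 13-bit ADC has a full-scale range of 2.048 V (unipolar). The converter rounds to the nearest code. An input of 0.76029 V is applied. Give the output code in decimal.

LSB = 2.048 V / 8192 = 250.00 µV.
(V_in − V_low)/LSB = (0.76029 − 0) / 0.00025 = 3041.160.
Round → code 3041.

code 3041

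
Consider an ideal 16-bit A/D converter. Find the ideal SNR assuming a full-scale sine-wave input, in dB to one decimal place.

98.1 dB

SNR ≈ 6.02·N + 1.76 dB = 6.02·16 + 1.76 = 98.08 dB.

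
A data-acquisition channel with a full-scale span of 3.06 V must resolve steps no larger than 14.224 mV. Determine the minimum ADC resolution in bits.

Number of steps required ≥ 3.06 V / 14.224 mV = 215.13.
Need 2^N ≥ 215.13; 2^7 = 128, 2^8 = 256.
Minimum N = 8.

8 bits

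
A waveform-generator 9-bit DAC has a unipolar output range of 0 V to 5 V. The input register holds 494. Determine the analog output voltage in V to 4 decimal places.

4.8242 V

LSB = 5 V / 2^9 = 9.766 mV.
V_out = 0 + 494 × 0.00976562 V = 4.82422 V.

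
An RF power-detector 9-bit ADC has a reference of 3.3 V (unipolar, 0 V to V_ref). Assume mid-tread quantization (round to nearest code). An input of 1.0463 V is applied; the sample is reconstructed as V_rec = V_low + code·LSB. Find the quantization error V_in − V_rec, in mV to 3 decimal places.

LSB = 3.3/2^9 = 6.445 mV.
(1.0463 − 0)/0.00644531 = 162.3350; round gives code 162.
Code 162 maps back to 0 + 162×0.00644531 V = 1.0441406 V.
Difference: 0.00215937 V → 2.159 mV.

2.159 mV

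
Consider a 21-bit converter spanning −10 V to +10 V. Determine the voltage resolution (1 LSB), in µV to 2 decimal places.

9.54 µV

Full-scale span = 20 V.
LSB = 20 / 2^21 = 20 / 2097152 = 9.53674e-06 V = 9.54 µV.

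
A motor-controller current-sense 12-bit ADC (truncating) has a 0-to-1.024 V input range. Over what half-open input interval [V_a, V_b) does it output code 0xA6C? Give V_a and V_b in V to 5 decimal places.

[0.66700 V, 0.66725 V)

LSB = 1.024/2^12 = 250.00 µV.
Code 0xA6C = 2668 decimal.
V_a = V_low + 2668·LSB = 0.667 V; V_b = V_low + 2669·LSB = 0.66725 V.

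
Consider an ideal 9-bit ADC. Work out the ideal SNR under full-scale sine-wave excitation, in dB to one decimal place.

SNR ≈ 6.02·N + 1.76 dB = 6.02·9 + 1.76 = 55.94 dB.

55.9 dB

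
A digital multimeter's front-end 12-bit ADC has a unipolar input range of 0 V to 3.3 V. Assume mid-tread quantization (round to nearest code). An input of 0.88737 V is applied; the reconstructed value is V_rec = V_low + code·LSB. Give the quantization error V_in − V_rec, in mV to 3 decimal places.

0.334 mV

LSB = 3.3/2^12 = 0.806 mV.
(0.88737 − 0)/0.000805664 = 1101.4144; round gives code 1101.
V_rec = 0 + 1101·0.000805664 = 0.88703613 V.
Difference: 0.000333867 V → 0.334 mV.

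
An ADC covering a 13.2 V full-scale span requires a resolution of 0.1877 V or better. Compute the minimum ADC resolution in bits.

Number of steps required ≥ 13.2 V / 0.1877 V = 70.32.
Need 2^N ≥ 70.32; 2^6 = 64, 2^7 = 128.
Minimum N = 7.

7 bits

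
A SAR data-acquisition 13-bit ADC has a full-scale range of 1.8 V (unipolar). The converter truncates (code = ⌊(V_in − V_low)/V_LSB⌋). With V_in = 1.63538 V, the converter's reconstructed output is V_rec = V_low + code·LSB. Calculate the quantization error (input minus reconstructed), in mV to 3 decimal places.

LSB = 1.8/2^13 = 219.73 µV.
(V_in − V_low)/LSB = (1.63538 − 0)/0.000219727 = 7442.7961 → code 7442 (floor).
Code 7442 maps back to 0 + 7442×0.000219727 V = 1.6352051 V.
V_in − V_rec = 0.000174922 V = 0.175 mV.

0.175 mV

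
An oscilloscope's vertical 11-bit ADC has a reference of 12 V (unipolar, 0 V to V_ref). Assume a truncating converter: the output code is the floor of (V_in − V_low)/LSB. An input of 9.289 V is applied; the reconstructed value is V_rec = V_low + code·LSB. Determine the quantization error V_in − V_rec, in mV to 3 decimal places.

1.891 mV

LSB = 12/2^11 = 5.859 mV.
Scaled input = 1585.3227 LSBs, so code = 1585.
Reconstructed: 9.2871094 V.
Error = 9.289 − 9.2871094 = 0.00189062 V = 1.891 mV.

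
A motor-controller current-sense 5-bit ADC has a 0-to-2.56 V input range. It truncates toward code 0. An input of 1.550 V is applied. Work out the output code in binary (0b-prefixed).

code 0b10011 (decimal 19)

With 32 levels over 2.56 V, one step is 80.000 mV.
(1.550 − 0) / 0.08 = 19.375 LSBs.
Floor → code 19.
In binary (0b-prefixed): 0b10011.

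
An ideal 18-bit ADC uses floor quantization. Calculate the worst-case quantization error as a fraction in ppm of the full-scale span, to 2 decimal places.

Truncating → worst-case error = 1 LSB = V_FS/2^18, so 1e+06/262144 = 3.8147 ppm of full scale.

3.81 ppm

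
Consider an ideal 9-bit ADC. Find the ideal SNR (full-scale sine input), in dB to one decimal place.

55.9 dB

SNR ≈ 6.02·N + 1.76 dB = 6.02·9 + 1.76 = 55.94 dB.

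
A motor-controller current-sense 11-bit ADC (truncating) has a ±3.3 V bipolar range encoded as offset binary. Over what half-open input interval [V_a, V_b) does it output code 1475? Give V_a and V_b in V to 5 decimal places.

LSB = 6.6/2^11 = 3.223 mV.
V_a = V_low + 1475·LSB = 1.45342 V; V_b = V_low + 1476·LSB = 1.45664 V.

[1.45342 V, 1.45664 V)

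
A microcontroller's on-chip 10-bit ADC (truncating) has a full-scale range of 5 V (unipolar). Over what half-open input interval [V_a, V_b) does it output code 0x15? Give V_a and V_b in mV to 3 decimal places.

LSB = 5/2^10 = 4.883 mV.
Code 0x15 = 21 decimal.
V_a = V_low + 21·LSB = 0.102539 V; V_b = V_low + 22·LSB = 0.107422 V.

[102.539 mV, 107.422 mV)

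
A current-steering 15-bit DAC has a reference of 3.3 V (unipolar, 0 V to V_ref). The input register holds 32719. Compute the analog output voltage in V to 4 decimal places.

LSB = 3.3 V / 2^15 = 100.71 µV.
V_out = 0 + 32719 × 0.000100708 V = 3.29507 V.

3.2951 V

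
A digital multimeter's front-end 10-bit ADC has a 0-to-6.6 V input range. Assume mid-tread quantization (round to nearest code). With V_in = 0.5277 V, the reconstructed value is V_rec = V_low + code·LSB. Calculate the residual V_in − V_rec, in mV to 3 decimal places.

One LSB is 6.6 V / 1024 = 6.445 mV.
(V_in − V_low)/LSB = (0.5277 − 0)/0.00644531 = 81.8735 → code 82 (round).
V_rec = 0 + 82·0.00644531 = 0.52851563 V.
Difference: -0.000815625 V → -0.816 mV.

-0.816 mV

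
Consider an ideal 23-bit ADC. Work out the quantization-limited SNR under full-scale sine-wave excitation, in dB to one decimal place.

140.2 dB

SNR ≈ 6.02·N + 1.76 dB = 6.02·23 + 1.76 = 140.22 dB.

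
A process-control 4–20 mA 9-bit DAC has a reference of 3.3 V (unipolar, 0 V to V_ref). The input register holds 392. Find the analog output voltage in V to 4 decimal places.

2.5266 V

LSB = 3.3 V / 2^9 = 6.445 mV.
V_out = 0 + 392 × 0.00644531 V = 2.52656 V.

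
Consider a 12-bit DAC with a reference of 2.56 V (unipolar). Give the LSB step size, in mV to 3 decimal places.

0.625 mV

Full-scale span = 2.56 V.
LSB = 2.56 / 2^12 = 2.56 / 4096 = 0.000625 V = 0.625 mV.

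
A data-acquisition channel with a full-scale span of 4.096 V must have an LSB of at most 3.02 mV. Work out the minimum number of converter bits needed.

Number of steps required ≥ 4.096 V / 3.02 mV = 1356.29.
Need 2^N ≥ 1356.29; 2^10 = 1024, 2^11 = 2048.
Minimum N = 11.

11 bits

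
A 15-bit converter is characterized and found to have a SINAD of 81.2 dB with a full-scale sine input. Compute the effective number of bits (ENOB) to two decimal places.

ENOB = (SINAD − 1.76) / 6.02 = (81.2 − 1.76)/6.02 = 13.196.

13.20 bits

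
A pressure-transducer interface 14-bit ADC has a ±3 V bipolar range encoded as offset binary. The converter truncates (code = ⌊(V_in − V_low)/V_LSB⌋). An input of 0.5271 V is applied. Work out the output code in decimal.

With 16384 levels over 6 V, one step is 366.21 µV.
Input sits at 9631.334 steps above V_low.
Floor → code 9631.

code 9631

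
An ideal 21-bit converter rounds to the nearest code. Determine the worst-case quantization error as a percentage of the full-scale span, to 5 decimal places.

Rounding → worst-case error = ½ LSB = V_FS/2^22, so 100/4194304 = 2.38419e-05 % of full scale.

0.00002 %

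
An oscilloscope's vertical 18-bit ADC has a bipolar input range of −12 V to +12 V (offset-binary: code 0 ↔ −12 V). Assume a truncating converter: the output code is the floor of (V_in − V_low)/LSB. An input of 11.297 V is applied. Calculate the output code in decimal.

code 254465

With 262144 levels over 24 V, one step is 91.55 µV.
(V_in − V_low)/LSB = (11.297 − (−12)) / 9.15527e-05 = 254465.365.
⌊·⌋(254465.365) = 254465.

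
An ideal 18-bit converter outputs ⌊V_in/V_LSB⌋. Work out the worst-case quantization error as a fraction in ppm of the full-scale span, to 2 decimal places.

3.81 ppm

Truncating → worst-case error = 1 LSB = V_FS/2^18, so 1e+06/262144 = 3.8147 ppm of full scale.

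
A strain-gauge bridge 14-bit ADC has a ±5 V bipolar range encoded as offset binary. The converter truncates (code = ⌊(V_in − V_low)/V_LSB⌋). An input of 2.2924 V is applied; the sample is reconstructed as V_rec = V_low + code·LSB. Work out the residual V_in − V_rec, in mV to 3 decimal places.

0.530 mV

One LSB is 10 V / 16384 = 0.610 mV.
Scaled input = 11947.8682 LSBs, so code = 11947.
V_rec = (−5) + 11947·0.000610352 = 2.2918701 V.
V_in − V_rec = 0.000529883 V = 0.530 mV.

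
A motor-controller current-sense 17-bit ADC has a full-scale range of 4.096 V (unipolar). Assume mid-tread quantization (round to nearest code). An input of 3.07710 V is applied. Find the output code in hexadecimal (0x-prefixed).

With 131072 levels over 4.096 V, one step is 31.25 µV.
(V_in − V_low)/LSB = (3.07710 − 0) / 3.125e-05 = 98467.200.
So the output code is 98467.
In hexadecimal (0x-prefixed): 0x180A3.

code 0x180A3 (decimal 98467)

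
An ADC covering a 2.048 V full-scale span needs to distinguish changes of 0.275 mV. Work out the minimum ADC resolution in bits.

Number of steps required ≥ 2.048 V / 0.275 mV = 7447.27.
Need 2^N ≥ 7447.27; 2^12 = 4096, 2^13 = 8192.
Minimum N = 13.

13 bits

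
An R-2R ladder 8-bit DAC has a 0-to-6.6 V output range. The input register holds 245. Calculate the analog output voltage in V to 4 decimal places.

6.3164 V

LSB = 6.6 V / 2^8 = 25.781 mV.
V_out = 0 + 245 × 0.0257812 V = 6.31641 V.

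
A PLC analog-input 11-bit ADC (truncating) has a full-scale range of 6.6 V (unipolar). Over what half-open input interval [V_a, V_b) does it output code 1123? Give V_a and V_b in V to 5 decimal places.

LSB = 6.6/2^11 = 3.223 mV.
V_a = V_low + 1123·LSB = 3.61904 V; V_b = V_low + 1124·LSB = 3.62227 V.

[3.61904 V, 3.62227 V)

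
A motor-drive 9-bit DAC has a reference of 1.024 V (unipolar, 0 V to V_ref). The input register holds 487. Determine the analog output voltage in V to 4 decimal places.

LSB = 1.024 V / 2^9 = 2.000 mV.
V_out = 0 + 487 × 0.002 V = 0.974 V.

0.9740 V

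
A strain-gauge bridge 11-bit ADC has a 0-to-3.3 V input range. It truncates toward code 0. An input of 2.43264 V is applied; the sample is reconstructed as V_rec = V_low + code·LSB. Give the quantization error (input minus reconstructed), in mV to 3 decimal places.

LSB = 3.3/2^11 = 1.611 mV.
(2.43264 − 0)/0.00161133 = 1509.7111; ⌊·⌋ gives code 1509.
Reconstructed: 2.4314941 V.
V_in − V_rec = 0.00114586 V = 1.146 mV.

1.146 mV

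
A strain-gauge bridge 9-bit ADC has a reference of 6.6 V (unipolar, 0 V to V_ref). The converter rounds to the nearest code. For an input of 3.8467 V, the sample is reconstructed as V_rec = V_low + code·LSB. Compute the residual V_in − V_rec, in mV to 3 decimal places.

One LSB is 6.6 V / 512 = 12.891 mV.
Scaled input = 298.4107 LSBs, so code = 298.
Code 298 maps back to 0 + 298×0.0128906 V = 3.8414062 V.
Difference: 0.00529375 V → 5.294 mV.

5.294 mV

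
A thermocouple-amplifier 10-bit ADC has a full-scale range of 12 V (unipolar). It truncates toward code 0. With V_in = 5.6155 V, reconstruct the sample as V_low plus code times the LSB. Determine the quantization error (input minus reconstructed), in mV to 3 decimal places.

2.219 mV

LSB = 12/2^10 = 11.719 mV.
(V_in − V_low)/LSB = (5.6155 − 0)/0.0117188 = 479.1893 → code 479 (floor).
V_rec = 0 + 479·0.0117188 = 5.6132812 V.
Error = 5.6155 − 5.6132812 = 0.00221875 V = 2.219 mV.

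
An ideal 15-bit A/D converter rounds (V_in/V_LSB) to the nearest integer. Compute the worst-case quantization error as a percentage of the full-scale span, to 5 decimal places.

Rounding → worst-case error = ½ LSB = V_FS/2^16, so 100/65536 = 0.00152588 % of full scale.

0.00153 %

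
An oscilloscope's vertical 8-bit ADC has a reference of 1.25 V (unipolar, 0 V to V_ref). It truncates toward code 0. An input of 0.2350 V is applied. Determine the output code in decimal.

With 256 levels over 1.25 V, one step is 4.883 mV.
(V_in − V_low)/LSB = (0.2350 − 0) / 0.00488281 = 48.128.
Floor → code 48.

code 48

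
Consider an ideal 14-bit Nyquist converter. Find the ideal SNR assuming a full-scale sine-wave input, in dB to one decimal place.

SNR ≈ 6.02·N + 1.76 dB = 6.02·14 + 1.76 = 86.04 dB.

86.0 dB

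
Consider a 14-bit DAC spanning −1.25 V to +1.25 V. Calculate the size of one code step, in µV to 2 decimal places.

Full-scale span = 2.5 V.
LSB = 2.5 / 2^14 = 2.5 / 16384 = 0.000152588 V = 152.59 µV.

152.59 µV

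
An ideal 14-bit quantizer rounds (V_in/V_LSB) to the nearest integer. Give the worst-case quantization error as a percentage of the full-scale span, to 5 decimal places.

Rounding → worst-case error = ½ LSB = V_FS/2^15, so 100/32768 = 0.00305176 % of full scale.

0.00305 %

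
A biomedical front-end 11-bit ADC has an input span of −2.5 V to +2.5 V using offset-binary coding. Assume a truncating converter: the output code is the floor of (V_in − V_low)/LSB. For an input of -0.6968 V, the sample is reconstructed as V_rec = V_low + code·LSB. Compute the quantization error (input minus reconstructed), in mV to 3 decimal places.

1.442 mV

One LSB is 5 V / 2048 = 2.441 mV.
(V_in − V_low)/LSB = (-0.6968 − (−2.5))/0.00244141 = 738.5907 → code 738 (floor).
Code 738 maps back to (−2.5) + 738×0.00244141 V = -0.69824219 V.
Error = -0.6968 − (−0.69824219) = 0.00144219 V = 1.442 mV.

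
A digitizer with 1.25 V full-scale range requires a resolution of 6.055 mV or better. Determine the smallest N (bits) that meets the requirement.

8 bits

Number of steps required ≥ 1.25 V / 6.055 mV = 206.44.
Need 2^N ≥ 206.44; 2^7 = 128, 2^8 = 256.
Minimum N = 8.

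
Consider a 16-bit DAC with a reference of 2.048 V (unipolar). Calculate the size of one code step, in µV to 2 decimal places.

31.25 µV

Full-scale span = 2.048 V.
LSB = 2.048 / 2^16 = 2.048 / 65536 = 3.125e-05 V = 31.25 µV.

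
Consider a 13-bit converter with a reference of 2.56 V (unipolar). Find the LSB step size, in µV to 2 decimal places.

Full-scale span = 2.56 V.
LSB = 2.56 / 2^13 = 2.56 / 8192 = 0.0003125 V = 312.50 µV.

312.50 µV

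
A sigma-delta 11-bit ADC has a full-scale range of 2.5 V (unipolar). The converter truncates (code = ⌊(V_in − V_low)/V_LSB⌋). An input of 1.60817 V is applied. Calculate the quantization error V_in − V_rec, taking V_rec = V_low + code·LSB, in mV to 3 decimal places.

LSB = 2.5/2^11 = 1.221 mV.
(1.60817 − 0)/0.0012207 = 1317.4129; ⌊·⌋ gives code 1317.
Code 1317 maps back to 0 + 1317×0.0012207 V = 1.607666 V.
V_in − V_rec = 0.000503984 V = 0.504 mV.

0.504 mV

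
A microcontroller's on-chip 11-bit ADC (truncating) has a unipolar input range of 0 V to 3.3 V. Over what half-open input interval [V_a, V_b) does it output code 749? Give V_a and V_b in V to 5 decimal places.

LSB = 3.3/2^11 = 1.611 mV.
V_a = V_low + 749·LSB = 1.20688 V; V_b = V_low + 750·LSB = 1.2085 V.

[1.20688 V, 1.20850 V)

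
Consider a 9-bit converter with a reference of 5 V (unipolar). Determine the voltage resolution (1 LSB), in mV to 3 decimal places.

9.766 mV

Full-scale span = 5 V.
LSB = 5 / 2^9 = 5 / 512 = 0.00976562 V = 9.766 mV.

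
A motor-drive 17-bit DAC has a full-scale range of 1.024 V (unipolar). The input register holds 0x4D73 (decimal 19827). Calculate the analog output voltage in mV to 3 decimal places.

LSB = 1.024 V / 2^17 = 7.81 µV.
Code 0x4D73 = 19827 decimal.
V_out = 0 + 19827 × 7.8125e-06 V = 0.154898 V.
= 154.898 mV.

154.898 mV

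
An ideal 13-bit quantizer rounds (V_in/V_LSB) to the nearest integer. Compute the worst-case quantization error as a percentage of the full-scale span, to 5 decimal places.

0.00610 %

Rounding → worst-case error = ½ LSB = V_FS/2^14, so 100/16384 = 0.00610352 % of full scale.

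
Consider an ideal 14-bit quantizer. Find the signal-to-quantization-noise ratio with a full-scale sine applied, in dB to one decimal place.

SNR ≈ 6.02·N + 1.76 dB = 6.02·14 + 1.76 = 86.04 dB.

86.0 dB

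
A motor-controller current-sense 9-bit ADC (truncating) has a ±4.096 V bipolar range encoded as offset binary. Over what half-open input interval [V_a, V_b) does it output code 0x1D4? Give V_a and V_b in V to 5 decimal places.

[3.39200 V, 3.40800 V)

LSB = 8.192/2^9 = 16.000 mV.
Code 0x1D4 = 468 decimal.
V_a = V_low + 468·LSB = 3.392 V; V_b = V_low + 469·LSB = 3.408 V.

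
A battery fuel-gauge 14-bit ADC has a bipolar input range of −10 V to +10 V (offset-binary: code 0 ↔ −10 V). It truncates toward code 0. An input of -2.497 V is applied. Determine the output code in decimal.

LSB = 20 V / 16384 = 1.221 mV.
Input sits at 6146.458 steps above V_low.
Floor → code 6146.

code 6146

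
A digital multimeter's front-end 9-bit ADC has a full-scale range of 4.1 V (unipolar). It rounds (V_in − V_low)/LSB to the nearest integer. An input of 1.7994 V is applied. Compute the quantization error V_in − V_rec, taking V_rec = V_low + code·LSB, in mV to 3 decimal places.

LSB = 4.1/2^9 = 8.008 mV.
Scaled input = 224.7056 LSBs, so code = 225.
Code 225 maps back to 0 + 225×0.00800781 V = 1.8017578 V.
Error = 1.7994 − 1.8017578 = -0.00235781 V = -2.358 mV.

-2.358 mV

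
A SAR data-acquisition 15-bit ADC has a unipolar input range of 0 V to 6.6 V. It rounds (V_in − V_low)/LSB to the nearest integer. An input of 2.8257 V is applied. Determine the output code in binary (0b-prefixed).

Full-scale span = 6.6 V; LSB = 6.6/2^15 = 201.42 µV.
Input sits at 14029.172 steps above V_low.
So the output code is 14029.
In binary (0b-prefixed): 0b11011011001101.

code 0b11011011001101 (decimal 14029)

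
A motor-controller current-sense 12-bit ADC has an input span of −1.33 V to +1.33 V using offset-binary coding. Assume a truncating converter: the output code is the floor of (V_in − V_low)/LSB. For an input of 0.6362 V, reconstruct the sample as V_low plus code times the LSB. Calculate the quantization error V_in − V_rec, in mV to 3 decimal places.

One LSB is 2.66 V / 4096 = 0.649 mV.
(0.6362 − (−1.33))/0.000649414 = 3027.6523; ⌊·⌋ gives code 3027.
Reconstructed: 0.63577637 V.
Error = 0.6362 − 0.63577637 = 0.000423633 V = 0.424 mV.

0.424 mV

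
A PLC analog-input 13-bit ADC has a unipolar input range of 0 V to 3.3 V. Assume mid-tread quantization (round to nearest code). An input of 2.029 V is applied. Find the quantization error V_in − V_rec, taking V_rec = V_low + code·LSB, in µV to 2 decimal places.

One LSB is 3.3 V / 8192 = 402.83 µV.
Scaled input = 5036.8388 LSBs, so code = 5037.
V_rec = 0 + 5037·0.000402832 = 2.0290649 V.
Difference: -6.49414e-05 V → -64.94 µV.

-64.94 µV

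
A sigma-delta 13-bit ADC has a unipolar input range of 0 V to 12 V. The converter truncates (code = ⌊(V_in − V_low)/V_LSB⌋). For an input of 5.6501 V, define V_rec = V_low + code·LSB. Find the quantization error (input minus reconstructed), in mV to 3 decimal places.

0.198 mV

Step size: 12 V ÷ 2^13 = 1.465 mV.
Scaled input = 3857.1349 LSBs, so code = 3857.
Code 3857 maps back to 0 + 3857×0.00146484 V = 5.6499023 V.
Difference: 0.000197656 V → 0.198 mV.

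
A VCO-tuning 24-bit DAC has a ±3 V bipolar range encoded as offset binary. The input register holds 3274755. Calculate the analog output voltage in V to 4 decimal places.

-1.8289 V

LSB = 6 V / 2^24 = 0.36 µV.
V_out = (−3) + 3274755 × 3.57628e-07 V = -1.82886 V.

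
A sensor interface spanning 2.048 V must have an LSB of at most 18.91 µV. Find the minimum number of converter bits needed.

17 bits

Number of steps required ≥ 2.048 V / 18.91 µV = 108302.49.
Need 2^N ≥ 108302.49; 2^16 = 65536, 2^17 = 131072.
Minimum N = 17.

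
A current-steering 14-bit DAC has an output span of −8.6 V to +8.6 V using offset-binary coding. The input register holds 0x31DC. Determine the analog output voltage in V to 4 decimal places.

4.7997 V

LSB = 17.2 V / 2^14 = 1.050 mV.
Code 0x31DC = 12764 decimal.
V_out = (−8.6) + 12764 × 0.0010498 V = 4.79971 V.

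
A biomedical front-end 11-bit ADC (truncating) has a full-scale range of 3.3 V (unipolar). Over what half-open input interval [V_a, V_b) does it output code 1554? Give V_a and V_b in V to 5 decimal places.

[2.50400 V, 2.50562 V)

LSB = 3.3/2^11 = 1.611 mV.
V_a = V_low + 1554·LSB = 2.504 V; V_b = V_low + 1555·LSB = 2.50562 V.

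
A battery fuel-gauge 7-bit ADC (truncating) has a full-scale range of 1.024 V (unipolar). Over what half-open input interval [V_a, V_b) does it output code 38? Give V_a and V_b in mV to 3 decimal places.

LSB = 1.024/2^7 = 8.000 mV.
V_a = V_low + 38·LSB = 0.304 V; V_b = V_low + 39·LSB = 0.312 V.

[304.000 mV, 312.000 mV)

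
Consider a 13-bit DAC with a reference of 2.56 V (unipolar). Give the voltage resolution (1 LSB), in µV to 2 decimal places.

Full-scale span = 2.56 V.
LSB = 2.56 / 2^13 = 2.56 / 8192 = 0.0003125 V = 312.50 µV.

312.50 µV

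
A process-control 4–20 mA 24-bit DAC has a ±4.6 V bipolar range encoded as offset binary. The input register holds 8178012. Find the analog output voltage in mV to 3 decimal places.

LSB = 9.2 V / 2^24 = 0.55 µV.
V_out = (−4.6) + 8178012 × 5.48363e-07 V = -0.115483 V.
= -115.483 mV.

-115.483 mV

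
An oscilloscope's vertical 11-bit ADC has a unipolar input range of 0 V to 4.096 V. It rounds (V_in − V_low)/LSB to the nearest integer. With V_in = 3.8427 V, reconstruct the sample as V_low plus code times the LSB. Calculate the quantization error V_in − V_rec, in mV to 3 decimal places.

0.700 mV

Step size: 4.096 V ÷ 2^11 = 2.000 mV.
(3.8427 − 0)/0.002 = 1921.3500; round gives code 1921.
Code 1921 maps back to 0 + 1921×0.002 V = 3.842 V.
V_in − V_rec = 0.0007 V = 0.700 mV.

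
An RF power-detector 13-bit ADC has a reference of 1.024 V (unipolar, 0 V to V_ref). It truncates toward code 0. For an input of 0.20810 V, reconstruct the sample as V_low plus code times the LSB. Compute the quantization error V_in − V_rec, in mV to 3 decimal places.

LSB = 1.024/2^13 = 125.00 µV.
(V_in − V_low)/LSB = (0.20810 − 0)/0.000125 = 1664.8000 → code 1664 (floor).
Code 1664 maps back to 0 + 1664×0.000125 V = 0.208 V.
Error = 0.20810 − 0.208 = 0.0001 V = 0.100 mV.

0.100 mV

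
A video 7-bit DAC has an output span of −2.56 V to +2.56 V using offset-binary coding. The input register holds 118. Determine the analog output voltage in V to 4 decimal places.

2.1600 V

LSB = 5.12 V / 2^7 = 40.000 mV.
V_out = (−2.56) + 118 × 0.04 V = 2.16 V.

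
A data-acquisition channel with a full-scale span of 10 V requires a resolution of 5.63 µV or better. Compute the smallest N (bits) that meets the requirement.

Number of steps required ≥ 10 V / 5.63 µV = 1776198.93.
Need 2^N ≥ 1776198.93; 2^20 = 1048576, 2^21 = 2097152.
Minimum N = 21.

21 bits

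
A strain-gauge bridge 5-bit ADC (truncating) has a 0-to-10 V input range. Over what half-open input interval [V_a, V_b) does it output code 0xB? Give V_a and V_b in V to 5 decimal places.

[3.43750 V, 3.75000 V)

LSB = 10/2^5 = 312.500 mV.
Code 0xB = 11 decimal.
V_a = V_low + 11·LSB = 3.4375 V; V_b = V_low + 12·LSB = 3.75 V.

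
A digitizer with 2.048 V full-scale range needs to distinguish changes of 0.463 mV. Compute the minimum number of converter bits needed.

13 bits

Number of steps required ≥ 2.048 V / 0.463 mV = 4423.33.
Need 2^N ≥ 4423.33; 2^12 = 4096, 2^13 = 8192.
Minimum N = 13.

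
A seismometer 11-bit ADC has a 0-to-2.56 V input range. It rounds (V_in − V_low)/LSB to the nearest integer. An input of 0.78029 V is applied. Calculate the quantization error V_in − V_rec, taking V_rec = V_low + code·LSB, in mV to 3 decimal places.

0.290 mV

Step size: 2.56 V ÷ 2^11 = 1.250 mV.
(V_in − V_low)/LSB = (0.78029 − 0)/0.00125 = 624.2320 → code 624 (round).
Reconstructed: 0.78 V.
Error = 0.78029 − 0.78 = 0.00029 V = 0.290 mV.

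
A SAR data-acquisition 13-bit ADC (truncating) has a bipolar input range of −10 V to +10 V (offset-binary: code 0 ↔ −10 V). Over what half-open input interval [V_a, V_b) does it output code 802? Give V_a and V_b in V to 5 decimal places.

[-8.04199 V, -8.03955 V)

LSB = 20/2^13 = 2.441 mV.
V_a = V_low + 802·LSB = -8.04199 V; V_b = V_low + 803·LSB = -8.03955 V.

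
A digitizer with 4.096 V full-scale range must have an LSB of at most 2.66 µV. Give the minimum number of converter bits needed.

Number of steps required ≥ 4.096 V / 2.66 µV = 1539849.62.
Need 2^N ≥ 1539849.62; 2^20 = 1048576, 2^21 = 2097152.
Minimum N = 21.

21 bits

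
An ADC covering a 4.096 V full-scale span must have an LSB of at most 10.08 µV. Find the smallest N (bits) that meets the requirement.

19 bits

Number of steps required ≥ 4.096 V / 10.08 µV = 406349.21.
Need 2^N ≥ 406349.21; 2^18 = 262144, 2^19 = 524288.
Minimum N = 19.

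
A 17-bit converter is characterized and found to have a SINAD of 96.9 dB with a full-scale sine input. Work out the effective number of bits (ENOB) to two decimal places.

15.80 bits

ENOB = (SINAD − 1.76) / 6.02 = (96.9 − 1.76)/6.02 = 15.804.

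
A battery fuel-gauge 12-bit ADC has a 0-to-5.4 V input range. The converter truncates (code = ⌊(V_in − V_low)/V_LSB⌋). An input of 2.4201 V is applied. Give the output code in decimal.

Full-scale span = 5.4 V; LSB = 5.4/2^12 = 1.318 mV.
Input sits at 1835.691 steps above V_low.
⌊·⌋(1835.691) = 1835.

code 1835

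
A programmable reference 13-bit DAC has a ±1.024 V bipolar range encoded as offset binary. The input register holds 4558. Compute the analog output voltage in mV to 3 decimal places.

LSB = 2.048 V / 2^13 = 250.00 µV.
V_out = (−1.024) + 4558 × 0.00025 V = 0.1155 V.
= 115.500 mV.

115.500 mV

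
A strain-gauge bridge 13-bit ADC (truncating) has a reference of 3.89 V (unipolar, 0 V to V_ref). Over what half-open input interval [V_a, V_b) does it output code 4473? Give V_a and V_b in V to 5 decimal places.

LSB = 3.89/2^13 = 474.85 µV.
V_a = V_low + 4473·LSB = 2.12402 V; V_b = V_low + 4474·LSB = 2.12449 V.

[2.12402 V, 2.12449 V)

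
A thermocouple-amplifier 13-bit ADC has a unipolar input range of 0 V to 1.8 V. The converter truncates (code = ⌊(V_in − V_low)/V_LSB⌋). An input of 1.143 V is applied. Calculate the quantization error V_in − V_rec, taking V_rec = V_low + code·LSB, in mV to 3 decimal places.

0.202 mV

One LSB is 1.8 V / 8192 = 219.73 µV.
(1.143 − 0)/0.000219727 = 5201.9200; ⌊·⌋ gives code 5201.
Code 5201 maps back to 0 + 5201×0.000219727 V = 1.1427979 V.
Error = 1.143 − 1.1427979 = 0.000202148 V = 0.202 mV.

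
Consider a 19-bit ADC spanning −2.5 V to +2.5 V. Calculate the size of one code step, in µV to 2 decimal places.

9.54 µV

Full-scale span = 5 V.
LSB = 5 / 2^19 = 5 / 524288 = 9.53674e-06 V = 9.54 µV.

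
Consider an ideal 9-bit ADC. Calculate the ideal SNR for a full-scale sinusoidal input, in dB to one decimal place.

55.9 dB

SNR ≈ 6.02·N + 1.76 dB = 6.02·9 + 1.76 = 55.94 dB.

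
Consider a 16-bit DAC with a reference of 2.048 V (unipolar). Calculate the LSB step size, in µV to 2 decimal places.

Full-scale span = 2.048 V.
LSB = 2.048 / 2^16 = 2.048 / 65536 = 3.125e-05 V = 31.25 µV.

31.25 µV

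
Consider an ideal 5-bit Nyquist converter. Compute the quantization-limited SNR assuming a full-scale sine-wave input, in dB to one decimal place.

SNR ≈ 6.02·N + 1.76 dB = 6.02·5 + 1.76 = 31.86 dB.

31.9 dB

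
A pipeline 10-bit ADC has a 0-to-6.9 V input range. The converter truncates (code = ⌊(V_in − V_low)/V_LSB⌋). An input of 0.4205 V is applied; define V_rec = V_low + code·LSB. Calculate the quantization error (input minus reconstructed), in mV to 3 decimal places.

2.727 mV

Step size: 6.9 V ÷ 2^10 = 6.738 mV.
(V_in − V_low)/LSB = (0.4205 − 0)/0.00673828 = 62.4046 → code 62 (floor).
V_rec = 0 + 62·0.00673828 = 0.41777344 V.
Error = 0.4205 − 0.41777344 = 0.00272656 V = 2.727 mV.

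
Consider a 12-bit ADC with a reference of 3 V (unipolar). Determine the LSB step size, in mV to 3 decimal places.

0.732 mV

Full-scale span = 3 V.
LSB = 3 / 2^12 = 3 / 4096 = 0.000732422 V = 0.732 mV.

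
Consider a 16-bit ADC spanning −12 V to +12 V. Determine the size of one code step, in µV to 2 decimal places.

366.21 µV

Full-scale span = 24 V.
LSB = 24 / 2^16 = 24 / 65536 = 0.000366211 V = 366.21 µV.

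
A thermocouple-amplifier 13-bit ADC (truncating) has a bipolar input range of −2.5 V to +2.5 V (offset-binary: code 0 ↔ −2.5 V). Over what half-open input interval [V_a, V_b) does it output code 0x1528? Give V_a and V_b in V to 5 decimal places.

[0.80566 V, 0.80627 V)

LSB = 5/2^13 = 0.610 mV.
Code 0x1528 = 5416 decimal.
V_a = V_low + 5416·LSB = 0.805664 V; V_b = V_low + 5417·LSB = 0.806274 V.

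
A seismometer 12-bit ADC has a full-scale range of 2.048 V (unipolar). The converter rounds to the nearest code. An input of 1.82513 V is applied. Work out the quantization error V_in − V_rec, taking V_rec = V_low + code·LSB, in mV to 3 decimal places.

0.130 mV

Step size: 2.048 V ÷ 2^12 = 0.500 mV.
(V_in − V_low)/LSB = (1.82513 − 0)/0.0005 = 3650.2600 → code 3650 (round).
Code 3650 maps back to 0 + 3650×0.0005 V = 1.825 V.
V_in − V_rec = 0.00013 V = 0.130 mV.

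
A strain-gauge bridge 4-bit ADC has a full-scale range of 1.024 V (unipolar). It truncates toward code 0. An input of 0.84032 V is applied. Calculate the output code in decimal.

code 13

Full-scale span = 1.024 V; LSB = 1.024/2^4 = 64.000 mV.
Input sits at 13.130 steps above V_low.
⌊·⌋(13.130) = 13.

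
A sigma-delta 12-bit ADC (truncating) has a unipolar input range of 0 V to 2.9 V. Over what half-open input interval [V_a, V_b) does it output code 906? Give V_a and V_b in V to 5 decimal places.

LSB = 2.9/2^12 = 0.708 mV.
V_a = V_low + 906·LSB = 0.641455 V; V_b = V_low + 907·LSB = 0.642163 V.

[0.64146 V, 0.64216 V)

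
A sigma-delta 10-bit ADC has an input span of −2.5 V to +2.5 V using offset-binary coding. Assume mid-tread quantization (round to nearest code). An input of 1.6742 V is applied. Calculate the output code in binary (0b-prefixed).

Full-scale span = 5 V; LSB = 5/2^10 = 4.883 mV.
(V_in − V_low)/LSB = (1.6742 − (−2.5)) / 0.00488281 = 854.876.
So the output code is 855.
In binary (0b-prefixed): 0b1101010111.

code 0b1101010111 (decimal 855)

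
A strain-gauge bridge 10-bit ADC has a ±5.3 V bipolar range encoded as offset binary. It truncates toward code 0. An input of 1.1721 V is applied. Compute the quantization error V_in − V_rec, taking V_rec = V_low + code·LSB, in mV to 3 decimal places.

LSB = 10.6/2^10 = 10.352 mV.
Scaled input = 625.2293 LSBs, so code = 625.
V_rec = (−5.3) + 625·0.0103516 = 1.1697266 V.
Difference: 0.00237344 V → 2.373 mV.

2.373 mV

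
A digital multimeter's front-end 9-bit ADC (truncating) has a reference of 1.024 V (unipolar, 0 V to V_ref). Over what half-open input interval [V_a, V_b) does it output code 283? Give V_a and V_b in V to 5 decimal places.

LSB = 1.024/2^9 = 2.000 mV.
V_a = V_low + 283·LSB = 0.566 V; V_b = V_low + 284·LSB = 0.568 V.

[0.56600 V, 0.56800 V)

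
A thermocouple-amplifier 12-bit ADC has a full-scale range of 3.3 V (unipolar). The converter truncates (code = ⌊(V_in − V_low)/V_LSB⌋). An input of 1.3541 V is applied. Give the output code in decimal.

LSB = 3.3 V / 4096 = 0.806 mV.
(1.3541 − 0) / 0.000805664 = 1680.725 LSBs.
⌊·⌋(1680.725) = 1680.

code 1680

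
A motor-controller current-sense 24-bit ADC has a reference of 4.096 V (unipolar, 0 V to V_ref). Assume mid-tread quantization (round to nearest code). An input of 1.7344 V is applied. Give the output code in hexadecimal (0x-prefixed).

With 16777216 levels over 4.096 V, one step is 0.24 µV.
(V_in − V_low)/LSB = (1.7344 − 0) / 2.44141e-07 = 7104102.400.
Round → code 7104102.
In hexadecimal (0x-prefixed): 0x6C6666.

code 0x6C6666 (decimal 7104102)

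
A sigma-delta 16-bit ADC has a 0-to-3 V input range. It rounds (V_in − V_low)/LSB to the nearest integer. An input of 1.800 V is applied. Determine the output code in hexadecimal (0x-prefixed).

code 0x999A (decimal 39322)

Full-scale span = 3 V; LSB = 3/2^16 = 45.78 µV.
(1.800 − 0) / 4.57764e-05 = 39321.600 LSBs.
Round → code 39322.
In hexadecimal (0x-prefixed): 0x999A.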